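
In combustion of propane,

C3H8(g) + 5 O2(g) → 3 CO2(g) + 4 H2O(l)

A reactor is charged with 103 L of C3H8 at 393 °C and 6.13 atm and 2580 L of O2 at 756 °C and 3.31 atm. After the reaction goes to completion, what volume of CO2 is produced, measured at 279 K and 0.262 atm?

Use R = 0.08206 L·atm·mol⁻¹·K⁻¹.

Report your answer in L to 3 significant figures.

n(C3H8) = PV/RT = (6.13 × 103) / (0.08206 × 666.15) = 11.55 mol
n(O2) = PV/RT = (3.31 × 2580) / (0.08206 × 1029.15) = 101.1 mol
For 11.55 mol C3H8, stoichiometry requires (5/1) × 11.55 = 57.75 mol O2; 101.1 mol is available, so C3H8 is limiting.
n(CO2) = (3/1) × 11.55 = 34.65 mol
V(CO2) = nRT/P = 34.65 × 0.08206 × 279 / 0.262 = 3028 L

3030 L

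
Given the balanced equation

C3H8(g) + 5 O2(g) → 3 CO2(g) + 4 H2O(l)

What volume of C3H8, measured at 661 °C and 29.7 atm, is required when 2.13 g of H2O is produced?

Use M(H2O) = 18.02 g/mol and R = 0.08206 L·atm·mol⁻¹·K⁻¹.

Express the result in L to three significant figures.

0.0763 L

n(H2O) = 2.130 / 18.02 = 0.1182 mol
n(C3H8) = (1/4) × 0.1182 = 0.02955 mol
V = nRT/P = 0.02955 × 0.08206 × 934.15 / 29.7 = 0.07627 L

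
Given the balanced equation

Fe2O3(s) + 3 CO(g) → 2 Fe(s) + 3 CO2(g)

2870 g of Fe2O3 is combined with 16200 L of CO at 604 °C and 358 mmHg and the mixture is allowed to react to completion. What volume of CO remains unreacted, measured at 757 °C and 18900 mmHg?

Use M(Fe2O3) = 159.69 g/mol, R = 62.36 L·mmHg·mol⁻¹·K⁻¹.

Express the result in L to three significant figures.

177 L

n(Fe2O3) = 2870 / 159.69 = 17.97 mol
n(CO) = PV/RT = (358 × 16200) / (62.36 × 877.15) = 106.0 mol
For 17.97 mol Fe2O3, stoichiometry requires (3/1) × 17.97 = 53.91 mol CO; 106.0 mol is available, so Fe2O3 is limiting.
n(CO) consumed = (3/1) × 17.97 = 53.91 mol; remaining = 106.0 − 53.91 = 52.09 mol
V(CO) = nRT/P = 52.09 × 62.36 × 1030.15 / 18900 = 177.1 L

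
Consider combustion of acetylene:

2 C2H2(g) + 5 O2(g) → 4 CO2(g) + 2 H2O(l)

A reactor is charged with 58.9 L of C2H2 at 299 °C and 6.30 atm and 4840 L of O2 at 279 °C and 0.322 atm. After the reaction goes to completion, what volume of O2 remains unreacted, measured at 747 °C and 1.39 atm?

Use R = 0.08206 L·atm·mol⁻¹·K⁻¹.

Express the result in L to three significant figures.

882 L

n(C2H2) = PV/RT = (6.30 × 58.9) / (0.08206 × 572.15) = 7.903 mol
n(O2) = PV/RT = (0.322 × 4840) / (0.08206 × 552.15) = 34.40 mol
For 7.903 mol C2H2, stoichiometry requires (5/2) × 7.903 = 19.76 mol O2; 34.40 mol is available, so C2H2 is limiting.
n(O2) consumed = (5/2) × 7.903 = 19.76 mol; remaining = 34.40 − 19.76 = 14.64 mol
V(O2) = nRT/P = 14.64 × 0.08206 × 1020.15 / 1.39 = 881.7 L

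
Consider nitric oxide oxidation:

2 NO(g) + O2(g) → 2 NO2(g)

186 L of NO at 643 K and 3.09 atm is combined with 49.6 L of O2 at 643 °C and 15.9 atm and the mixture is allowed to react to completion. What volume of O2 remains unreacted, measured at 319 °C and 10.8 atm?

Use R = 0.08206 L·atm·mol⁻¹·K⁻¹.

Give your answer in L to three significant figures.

n(NO) = PV/RT = (3.09 × 186) / (0.08206 × 643) = 10.89 mol
n(O2) = PV/RT = (15.9 × 49.6) / (0.08206 × 916.15) = 10.49 mol
For 10.89 mol NO, stoichiometry requires (1/2) × 10.89 = 5.445 mol O2; 10.49 mol is available, so NO is limiting.
n(O2) consumed = (1/2) × 10.89 = 5.445 mol; remaining = 10.49 − 5.445 = 5.045 mol
V(O2) = nRT/P = 5.045 × 0.08206 × 592.15 / 10.8 = 22.70 L

22.7 L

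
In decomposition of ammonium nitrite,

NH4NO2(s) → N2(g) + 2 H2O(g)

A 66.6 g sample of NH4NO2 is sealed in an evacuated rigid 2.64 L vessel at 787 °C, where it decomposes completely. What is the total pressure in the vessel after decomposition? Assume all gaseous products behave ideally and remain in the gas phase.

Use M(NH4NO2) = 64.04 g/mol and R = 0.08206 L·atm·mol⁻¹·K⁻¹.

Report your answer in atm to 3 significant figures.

103 atm

n(NH4NO2) = 66.6 / 64.04 = 1.040 mol
n(gas produced) = (3/1) × 1.040 = 3.120 mol
P = nRT/V = 3.120 × 0.08206 × 1060.15 / 2.64 = 102.8 atm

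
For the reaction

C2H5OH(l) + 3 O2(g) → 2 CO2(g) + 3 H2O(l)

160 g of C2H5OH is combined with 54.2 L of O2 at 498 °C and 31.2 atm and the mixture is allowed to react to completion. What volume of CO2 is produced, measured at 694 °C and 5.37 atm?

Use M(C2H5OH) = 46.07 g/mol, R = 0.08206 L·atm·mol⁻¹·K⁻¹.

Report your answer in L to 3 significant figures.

103 L

n(C2H5OH) = 160 / 46.07 = 3.473 mol
n(O2) = PV/RT = (31.2 × 54.2) / (0.08206 × 771.15) = 26.72 mol
For 3.473 mol C2H5OH, stoichiometry requires (3/1) × 3.473 = 10.42 mol O2; 26.72 mol is available, so C2H5OH is limiting.
n(CO2) = (2/1) × 3.473 = 6.946 mol
V(CO2) = nRT/P = 6.946 × 0.08206 × 967.15 / 5.37 = 102.7 L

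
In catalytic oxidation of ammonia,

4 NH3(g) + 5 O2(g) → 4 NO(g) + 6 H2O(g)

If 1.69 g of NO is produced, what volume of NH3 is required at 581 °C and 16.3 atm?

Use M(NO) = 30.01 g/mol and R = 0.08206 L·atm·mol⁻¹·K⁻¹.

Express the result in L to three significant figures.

n(NO) = 1.690 / 30.01 = 0.05631 mol
n(NH3) = (4/4) × 0.05631 = 0.05631 mol
V = nRT/P = 0.05631 × 0.08206 × 854.15 / 16.3 = 0.2421 L

0.242 L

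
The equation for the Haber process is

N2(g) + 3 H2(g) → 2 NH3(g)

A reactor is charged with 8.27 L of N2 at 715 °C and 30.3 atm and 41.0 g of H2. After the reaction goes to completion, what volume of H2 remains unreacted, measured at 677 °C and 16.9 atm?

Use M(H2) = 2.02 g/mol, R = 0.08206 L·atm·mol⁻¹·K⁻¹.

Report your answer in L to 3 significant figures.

n(N2) = PV/RT = (30.3 × 8.27) / (0.08206 × 988.15) = 3.090 mol
n(H2) = 41.0 / 2.02 = 20.30 mol
For 3.090 mol N2, stoichiometry requires (3/1) × 3.090 = 9.270 mol H2; 20.30 mol is available, so N2 is limiting.
n(H2) consumed = (3/1) × 3.090 = 9.270 mol; remaining = 20.30 − 9.270 = 11.03 mol
V(H2) = nRT/P = 11.03 × 0.08206 × 950.15 / 16.9 = 50.89 L

50.9 L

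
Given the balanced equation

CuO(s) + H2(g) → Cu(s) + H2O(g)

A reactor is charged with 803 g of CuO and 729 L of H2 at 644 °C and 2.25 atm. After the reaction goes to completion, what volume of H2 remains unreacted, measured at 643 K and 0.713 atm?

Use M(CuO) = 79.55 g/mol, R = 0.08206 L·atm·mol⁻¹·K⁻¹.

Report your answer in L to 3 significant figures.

866 L

n(CuO) = 803 / 79.55 = 10.09 mol
n(H2) = PV/RT = (2.25 × 729) / (0.08206 × 917.15) = 21.79 mol
For 10.09 mol CuO, stoichiometry requires (1/1) × 10.09 = 10.09 mol H2; 21.79 mol is available, so CuO is limiting.
n(H2) consumed = (1/1) × 10.09 = 10.09 mol; remaining = 21.79 − 10.09 = 11.70 mol
V(H2) = nRT/P = 11.70 × 0.08206 × 643 / 0.713 = 865.8 L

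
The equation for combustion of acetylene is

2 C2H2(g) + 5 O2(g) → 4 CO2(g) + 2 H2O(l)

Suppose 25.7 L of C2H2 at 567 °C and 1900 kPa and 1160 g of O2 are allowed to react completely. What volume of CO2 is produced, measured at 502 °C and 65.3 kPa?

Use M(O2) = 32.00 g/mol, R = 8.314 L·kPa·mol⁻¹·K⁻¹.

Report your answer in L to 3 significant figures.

n(C2H2) = PV/RT = (1900 × 25.7) / (8.314 × 840.15) = 6.991 mol
n(O2) = 1160 / 32.00 = 36.25 mol
For 6.991 mol C2H2, stoichiometry requires (5/2) × 6.991 = 17.48 mol O2; 36.25 mol is available, so C2H2 is limiting.
n(CO2) = (4/2) × 6.991 = 13.98 mol
V(CO2) = nRT/P = 13.98 × 8.314 × 775.15 / 65.3 = 1380 L

1380 L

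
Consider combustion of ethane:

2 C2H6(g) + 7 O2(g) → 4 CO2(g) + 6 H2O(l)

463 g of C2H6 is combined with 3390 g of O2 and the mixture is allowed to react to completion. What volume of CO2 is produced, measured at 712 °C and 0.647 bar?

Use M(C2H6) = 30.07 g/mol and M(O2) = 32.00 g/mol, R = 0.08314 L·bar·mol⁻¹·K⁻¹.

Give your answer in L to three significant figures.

n(C2H6) = 463 / 30.07 = 15.40 mol
n(O2) = 3390 / 32.00 = 105.9 mol
For 15.40 mol C2H6, stoichiometry requires (7/2) × 15.40 = 53.90 mol O2; 105.9 mol is available, so C2H6 is limiting.
n(CO2) = (4/2) × 15.40 = 30.80 mol
V(CO2) = nRT/P = 30.80 × 0.08314 × 985.15 / 0.647 = 3899 L

3900 L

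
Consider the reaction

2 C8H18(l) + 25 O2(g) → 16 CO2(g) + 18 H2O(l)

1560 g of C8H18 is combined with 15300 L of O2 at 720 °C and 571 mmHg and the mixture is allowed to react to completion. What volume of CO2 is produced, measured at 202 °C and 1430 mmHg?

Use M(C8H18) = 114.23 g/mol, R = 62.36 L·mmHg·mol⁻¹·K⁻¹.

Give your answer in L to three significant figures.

1870 L

n(C8H18) = 1560 / 114.23 = 13.66 mol
n(O2) = PV/RT = (571 × 15300) / (62.36 × 993.15) = 141.1 mol
For 13.66 mol C8H18, stoichiometry requires (25/2) × 13.66 = 170.8 mol O2; 141.1 mol is available, so O2 is limiting.
n(CO2) = (16/25) × 141.1 = 90.30 mol
V(CO2) = nRT/P = 90.30 × 62.36 × 475.15 / 1430 = 1871 L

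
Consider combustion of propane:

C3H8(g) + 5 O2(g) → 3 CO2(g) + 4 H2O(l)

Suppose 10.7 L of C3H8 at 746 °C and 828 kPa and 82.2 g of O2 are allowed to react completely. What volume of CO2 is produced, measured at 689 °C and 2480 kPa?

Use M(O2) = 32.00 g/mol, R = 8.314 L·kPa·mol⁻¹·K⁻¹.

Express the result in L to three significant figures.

n(C3H8) = PV/RT = (828 × 10.7) / (8.314 × 1019.15) = 1.046 mol
n(O2) = 82.2 / 32.00 = 2.569 mol
For 1.046 mol C3H8, stoichiometry requires (5/1) × 1.046 = 5.230 mol O2; 2.569 mol is available, so O2 is limiting.
n(CO2) = (3/5) × 2.569 = 1.541 mol
V(CO2) = nRT/P = 1.541 × 8.314 × 962.15 / 2480 = 4.971 L

4.97 L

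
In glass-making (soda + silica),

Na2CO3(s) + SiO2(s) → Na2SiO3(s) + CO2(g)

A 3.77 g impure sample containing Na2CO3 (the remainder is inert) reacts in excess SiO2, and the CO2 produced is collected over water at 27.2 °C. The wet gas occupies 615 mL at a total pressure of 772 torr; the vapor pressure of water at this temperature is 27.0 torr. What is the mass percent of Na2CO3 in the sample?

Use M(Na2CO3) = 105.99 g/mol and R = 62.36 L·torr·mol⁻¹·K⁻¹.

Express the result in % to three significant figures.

68.8 %

P(CO2) = 772 − 27.0 = 745.0 torr
n(CO2) = PV/RT = (745.0 × 0.6150) / (62.36 × 300.35) = 0.02446 mol
n(Na2CO3) = (1/1) × 0.02446 = 0.02446 mol
m(Na2CO3) = 0.02446 × 105.99 = 2.593 g
%Na2CO3 = 2.593 / 3.77 × 100 = 68.78%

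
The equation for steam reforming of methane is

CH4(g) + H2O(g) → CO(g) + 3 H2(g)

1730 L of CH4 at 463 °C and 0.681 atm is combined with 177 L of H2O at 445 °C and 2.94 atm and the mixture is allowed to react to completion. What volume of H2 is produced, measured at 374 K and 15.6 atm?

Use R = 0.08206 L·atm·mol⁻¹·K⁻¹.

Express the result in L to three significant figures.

52.1 L

n(CH4) = PV/RT = (0.681 × 1730) / (0.08206 × 736.15) = 19.50 mol
n(H2O) = PV/RT = (2.94 × 177) / (0.08206 × 718.15) = 8.830 mol
For 19.50 mol CH4, stoichiometry requires (1/1) × 19.50 = 19.50 mol H2O; 8.830 mol is available, so H2O is limiting.
n(H2) = (3/1) × 8.830 = 26.49 mol
V(H2) = nRT/P = 26.49 × 0.08206 × 374 / 15.6 = 52.11 L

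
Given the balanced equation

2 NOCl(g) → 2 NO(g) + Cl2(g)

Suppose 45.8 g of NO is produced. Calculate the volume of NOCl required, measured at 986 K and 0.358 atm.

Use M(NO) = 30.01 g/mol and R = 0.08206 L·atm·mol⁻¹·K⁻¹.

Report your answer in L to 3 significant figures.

n(NO) = 45.80 / 30.01 = 1.526 mol
n(NOCl) = (2/2) × 1.526 = 1.526 mol
V = nRT/P = 1.526 × 0.08206 × 986 / 0.358 = 344.9 L

345 L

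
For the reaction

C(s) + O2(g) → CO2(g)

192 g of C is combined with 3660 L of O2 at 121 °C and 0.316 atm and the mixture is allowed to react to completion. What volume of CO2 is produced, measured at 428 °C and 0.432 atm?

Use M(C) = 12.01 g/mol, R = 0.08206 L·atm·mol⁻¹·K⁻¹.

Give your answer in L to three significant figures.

2130 L

n(C) = 192 / 12.01 = 15.99 mol
n(O2) = PV/RT = (0.316 × 3660) / (0.08206 × 394.15) = 35.76 mol
For 15.99 mol C, stoichiometry requires (1/1) × 15.99 = 15.99 mol O2; 35.76 mol is available, so C is limiting.
n(CO2) = (1/1) × 15.99 = 15.99 mol
V(CO2) = nRT/P = 15.99 × 0.08206 × 701.15 / 0.432 = 2130 L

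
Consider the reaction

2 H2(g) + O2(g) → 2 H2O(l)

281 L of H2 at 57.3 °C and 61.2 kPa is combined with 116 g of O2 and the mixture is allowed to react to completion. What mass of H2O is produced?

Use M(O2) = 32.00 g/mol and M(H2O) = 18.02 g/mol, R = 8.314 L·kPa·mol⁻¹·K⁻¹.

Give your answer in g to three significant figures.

n(H2) = PV/RT = (61.2 × 281) / (8.314 × 330.45) = 6.260 mol
n(O2) = 116 / 32.00 = 3.625 mol
For 6.260 mol H2, stoichiometry requires (1/2) × 6.260 = 3.130 mol O2; 3.625 mol is available, so H2 is limiting.
n(H2O) = (2/2) × 6.260 = 6.260 mol
m(H2O) = 6.260 × 18.02 = 112.8 g

113 g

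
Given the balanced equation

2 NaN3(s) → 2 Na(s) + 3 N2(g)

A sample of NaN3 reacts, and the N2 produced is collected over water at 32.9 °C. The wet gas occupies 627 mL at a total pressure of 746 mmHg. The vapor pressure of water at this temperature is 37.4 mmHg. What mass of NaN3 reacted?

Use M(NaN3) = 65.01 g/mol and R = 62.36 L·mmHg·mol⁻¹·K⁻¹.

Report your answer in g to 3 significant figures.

1.01 g

P(N2) = 746 − 37.4 = 708.6 mmHg
n(N2) = PV/RT = (708.6 × 0.6270) / (62.36 × 306.05) = 0.02328 mol
n(NaN3) = (2/3) × 0.02328 = 0.01552 mol
m(NaN3) = 0.01552 × 65.01 = 1.009 g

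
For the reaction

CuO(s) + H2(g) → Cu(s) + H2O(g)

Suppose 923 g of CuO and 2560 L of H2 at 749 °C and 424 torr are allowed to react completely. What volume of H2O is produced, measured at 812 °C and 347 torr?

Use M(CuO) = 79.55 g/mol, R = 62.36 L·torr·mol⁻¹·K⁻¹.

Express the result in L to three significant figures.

n(CuO) = 923 / 79.55 = 11.60 mol
n(H2) = PV/RT = (424 × 2560) / (62.36 × 1022.15) = 17.03 mol
For 11.60 mol CuO, stoichiometry requires (1/1) × 11.60 = 11.60 mol H2; 17.03 mol is available, so CuO is limiting.
n(H2O) = (1/1) × 11.60 = 11.60 mol
V(H2O) = nRT/P = 11.60 × 62.36 × 1085.15 / 347 = 2262 L

2260 L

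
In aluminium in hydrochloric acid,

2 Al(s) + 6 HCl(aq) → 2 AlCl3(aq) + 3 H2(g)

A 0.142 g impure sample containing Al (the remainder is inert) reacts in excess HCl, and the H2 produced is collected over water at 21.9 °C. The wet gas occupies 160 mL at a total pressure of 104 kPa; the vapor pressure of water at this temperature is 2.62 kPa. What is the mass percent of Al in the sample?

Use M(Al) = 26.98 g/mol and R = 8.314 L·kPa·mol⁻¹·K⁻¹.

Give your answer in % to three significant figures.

P(H2) = 104 − 2.62 = 101.4 kPa
n(H2) = PV/RT = (101.4 × 0.1600) / (8.314 × 295.05) = 0.006614 mol
n(Al) = (2/3) × 0.006614 = 0.004409 mol
m(Al) = 0.004409 × 26.98 = 0.1190 g
%Al = 0.1190 / 0.142 × 100 = 83.80%

83.8 %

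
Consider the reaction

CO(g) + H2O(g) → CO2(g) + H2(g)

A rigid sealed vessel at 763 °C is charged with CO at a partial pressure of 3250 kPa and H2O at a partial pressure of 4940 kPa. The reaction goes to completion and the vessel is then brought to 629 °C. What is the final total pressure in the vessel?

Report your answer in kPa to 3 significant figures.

With V and T fixed, P_i ∝ n_i, so the mole ratios apply directly to partial pressures at 763 °C.
P(H2O) required for 3250 kPa of CO = (1/1) × 3250 = 3250 kPa; available 4940 kPa, so CO is limiting.
P(H2O) remaining = 4940 − (1/1) × 3250 = 1690 kPa
P(gaseous products) = (1+1)/1 × 3250 = 6500 kPa
P_total at 763 °C = 1690 + 6500 = 8190 kPa
Scaling to 629 °C: P = 8190 × 902.15/1036.15 = 7131 kPa

7130 kPa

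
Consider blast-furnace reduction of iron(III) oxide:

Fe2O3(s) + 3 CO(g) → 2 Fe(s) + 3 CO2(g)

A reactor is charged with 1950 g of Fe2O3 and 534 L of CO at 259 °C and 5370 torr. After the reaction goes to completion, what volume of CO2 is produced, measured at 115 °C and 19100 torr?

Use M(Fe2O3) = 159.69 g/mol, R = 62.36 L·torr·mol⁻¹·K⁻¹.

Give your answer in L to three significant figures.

46.4 L

n(Fe2O3) = 1950 / 159.69 = 12.21 mol
n(CO) = PV/RT = (5370 × 534) / (62.36 × 532.15) = 86.41 mol
For 12.21 mol Fe2O3, stoichiometry requires (3/1) × 12.21 = 36.63 mol CO; 86.41 mol is available, so Fe2O3 is limiting.
n(CO2) = (3/1) × 12.21 = 36.63 mol
V(CO2) = nRT/P = 36.63 × 62.36 × 388.15 / 19100 = 46.42 L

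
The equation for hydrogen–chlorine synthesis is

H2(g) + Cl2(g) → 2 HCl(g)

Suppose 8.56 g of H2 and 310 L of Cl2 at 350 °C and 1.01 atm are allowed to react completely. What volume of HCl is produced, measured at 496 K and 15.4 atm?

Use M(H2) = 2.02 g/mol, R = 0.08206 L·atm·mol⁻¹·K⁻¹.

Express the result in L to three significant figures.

n(H2) = 8.56 / 2.02 = 4.238 mol
n(Cl2) = PV/RT = (1.01 × 310) / (0.08206 × 623.15) = 6.123 mol
For 4.238 mol H2, stoichiometry requires (1/1) × 4.238 = 4.238 mol Cl2; 6.123 mol is available, so H2 is limiting.
n(HCl) = (2/1) × 4.238 = 8.476 mol
V(HCl) = nRT/P = 8.476 × 0.08206 × 496 / 15.4 = 22.40 L

22.4 L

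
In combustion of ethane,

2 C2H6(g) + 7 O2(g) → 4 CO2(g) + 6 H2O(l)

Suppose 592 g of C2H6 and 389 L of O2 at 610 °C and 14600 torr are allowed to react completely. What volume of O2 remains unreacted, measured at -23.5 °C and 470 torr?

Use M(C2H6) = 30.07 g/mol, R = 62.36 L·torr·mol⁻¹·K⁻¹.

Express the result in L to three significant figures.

1130 L

n(C2H6) = 592 / 30.07 = 19.69 mol
n(O2) = PV/RT = (14600 × 389) / (62.36 × 883.15) = 103.1 mol
For 19.69 mol C2H6, stoichiometry requires (7/2) × 19.69 = 68.92 mol O2; 103.1 mol is available, so C2H6 is limiting.
n(O2) consumed = (7/2) × 19.69 = 68.92 mol; remaining = 103.1 − 68.92 = 34.18 mol
V(O2) = nRT/P = 34.18 × 62.36 × 249.65 / 470 = 1132 L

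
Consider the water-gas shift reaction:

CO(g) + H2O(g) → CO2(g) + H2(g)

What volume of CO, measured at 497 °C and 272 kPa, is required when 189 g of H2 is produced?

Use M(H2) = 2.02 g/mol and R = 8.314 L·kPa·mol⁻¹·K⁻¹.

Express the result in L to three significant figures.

2200 L

n(H2) = 189.0 / 2.02 = 93.56 mol
n(CO) = (1/1) × 93.56 = 93.56 mol
V = nRT/P = 93.56 × 8.314 × 770.15 / 272 = 2202 L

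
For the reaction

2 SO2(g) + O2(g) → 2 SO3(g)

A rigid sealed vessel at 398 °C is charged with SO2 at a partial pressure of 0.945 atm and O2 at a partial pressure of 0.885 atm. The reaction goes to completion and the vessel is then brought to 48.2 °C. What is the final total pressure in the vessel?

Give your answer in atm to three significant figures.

At constant V, partial pressures at 398 °C are proportional to moles, so apply stoichiometry directly to pressures.
P(O2) required for 0.945 atm of SO2 = (1/2) × 0.945 = 0.4725 atm; available 0.885 atm, so SO2 is limiting.
P(O2) remaining = 0.885 − (1/2) × 0.945 = 0.4125 atm
P(gaseous products) = (2)/2 × 0.945 = 0.9450 atm
P_total at 398 °C = 0.4125 + 0.9450 = 1.357 atm
Scaling to 48.2 °C: P = 1.357 × 321.35/671.15 = 0.6497 atm

0.650 atm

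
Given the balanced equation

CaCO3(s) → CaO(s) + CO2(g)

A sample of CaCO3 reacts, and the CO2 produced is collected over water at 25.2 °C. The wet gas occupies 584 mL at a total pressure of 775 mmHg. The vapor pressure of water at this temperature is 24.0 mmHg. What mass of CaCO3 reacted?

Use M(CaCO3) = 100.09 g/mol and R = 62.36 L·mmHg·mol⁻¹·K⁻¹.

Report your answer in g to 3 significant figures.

P(CO2) = 775 − 24.0 = 751.0 mmHg
n(CO2) = PV/RT = (751.0 × 0.5840) / (62.36 × 298.35) = 0.02357 mol
n(CaCO3) = (1/1) × 0.02357 = 0.02357 mol
m(CaCO3) = 0.02357 × 100.09 = 2.359 g

2.36 g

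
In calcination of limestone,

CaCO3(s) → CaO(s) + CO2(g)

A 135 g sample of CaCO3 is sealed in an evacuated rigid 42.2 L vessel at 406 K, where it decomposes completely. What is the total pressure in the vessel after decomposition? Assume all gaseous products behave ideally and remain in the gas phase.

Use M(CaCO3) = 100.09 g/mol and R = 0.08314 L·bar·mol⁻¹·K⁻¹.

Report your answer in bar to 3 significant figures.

1.08 bar

n(CaCO3) = 135 / 100.09 = 1.349 mol
n(gas produced) = (1/1) × 1.349 = 1.349 mol
P = nRT/V = 1.349 × 0.08314 × 406 / 42.2 = 1.079 bar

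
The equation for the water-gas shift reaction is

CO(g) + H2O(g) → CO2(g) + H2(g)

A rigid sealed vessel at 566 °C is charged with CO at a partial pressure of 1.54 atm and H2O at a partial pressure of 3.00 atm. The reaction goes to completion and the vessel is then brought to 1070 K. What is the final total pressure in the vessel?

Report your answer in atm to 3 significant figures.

Because the vessel is rigid and T is held at 566 °C, work the stoichiometry in partial pressures (P_i = n_iRT/V).
P(H2O) required for 1.54 atm of CO = (1/1) × 1.54 = 1.540 atm; available 3.00 atm, so CO is limiting.
P(H2O) remaining = 3.00 − (1/1) × 1.54 = 1.460 atm
P(gaseous products) = (1+1)/1 × 1.54 = 3.080 atm
P_total at 566 °C = 1.460 + 3.080 = 4.540 atm
Scaling to 1070 K: P = 4.540 × 1070/839.15 = 5.789 atm

5.79 atm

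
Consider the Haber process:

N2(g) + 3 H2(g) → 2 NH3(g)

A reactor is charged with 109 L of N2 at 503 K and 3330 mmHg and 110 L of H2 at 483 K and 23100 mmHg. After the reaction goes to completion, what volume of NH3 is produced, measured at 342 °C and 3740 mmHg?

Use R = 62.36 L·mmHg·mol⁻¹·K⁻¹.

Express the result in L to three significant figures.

n(N2) = PV/RT = (3330 × 109) / (62.36 × 503) = 11.57 mol
n(H2) = PV/RT = (23100 × 110) / (62.36 × 483) = 84.36 mol
For 11.57 mol N2, stoichiometry requires (3/1) × 11.57 = 34.71 mol H2; 84.36 mol is available, so N2 is limiting.
n(NH3) = (2/1) × 11.57 = 23.14 mol
V(NH3) = nRT/P = 23.14 × 62.36 × 615.15 / 3740 = 237.3 L

237 L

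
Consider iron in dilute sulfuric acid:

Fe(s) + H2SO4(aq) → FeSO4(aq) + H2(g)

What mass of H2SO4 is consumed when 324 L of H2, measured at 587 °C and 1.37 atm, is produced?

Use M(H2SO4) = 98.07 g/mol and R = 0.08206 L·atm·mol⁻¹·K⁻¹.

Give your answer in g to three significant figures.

n(H2) = PV/RT = (1.37 × 324) / (0.08206 × 860.15) = 6.289 mol
n(H2SO4) = (1/1) × 6.289 = 6.289 mol
m(H2SO4) = 6.289 × 98.07 = 616.8 g

617 g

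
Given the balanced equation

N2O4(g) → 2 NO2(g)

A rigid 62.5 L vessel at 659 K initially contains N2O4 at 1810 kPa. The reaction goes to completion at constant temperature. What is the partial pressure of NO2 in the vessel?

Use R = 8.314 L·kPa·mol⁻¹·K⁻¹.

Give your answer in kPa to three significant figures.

3620 kPa

n(N2O4)₀ = PV/RT = (1810 × 62.5) / (8.314 × 659) = 20.65 mol
n(NO2) = (2/1) × 20.65 = 41.30 mol
P(NO2) = nRT/V = 41.30 × 8.314 × 659 / 62.5 = 3620 kPa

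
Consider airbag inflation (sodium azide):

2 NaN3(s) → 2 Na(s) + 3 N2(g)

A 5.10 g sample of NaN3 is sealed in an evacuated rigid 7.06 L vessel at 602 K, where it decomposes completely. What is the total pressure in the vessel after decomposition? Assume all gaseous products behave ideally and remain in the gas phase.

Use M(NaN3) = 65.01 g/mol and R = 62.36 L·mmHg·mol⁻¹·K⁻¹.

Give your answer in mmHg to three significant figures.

n(NaN3) = 5.10 / 65.01 = 0.07845 mol
n(gas produced) = (3/2) × 0.07845 = 0.1177 mol
P = nRT/V = 0.1177 × 62.36 × 602 / 7.06 = 625.9 mmHg

626 mmHg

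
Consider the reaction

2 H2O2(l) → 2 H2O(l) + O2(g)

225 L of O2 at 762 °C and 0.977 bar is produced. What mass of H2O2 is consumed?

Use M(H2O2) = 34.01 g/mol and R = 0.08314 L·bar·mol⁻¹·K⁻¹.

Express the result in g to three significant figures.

n(O2) = PV/RT = (0.977 × 225) / (0.08314 × 1035.15) = 2.554 mol
n(H2O2) = (2/1) × 2.554 = 5.108 mol
m(H2O2) = 5.108 × 34.01 = 173.7 g

174 g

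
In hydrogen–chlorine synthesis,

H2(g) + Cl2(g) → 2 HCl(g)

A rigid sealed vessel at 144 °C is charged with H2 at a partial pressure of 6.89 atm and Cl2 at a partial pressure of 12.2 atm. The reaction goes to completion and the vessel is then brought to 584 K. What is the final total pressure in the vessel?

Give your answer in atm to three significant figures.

At constant V, partial pressures at 144 °C are proportional to moles, so apply stoichiometry directly to pressures.
P(Cl2) required for 6.89 atm of H2 = (1/1) × 6.89 = 6.890 atm; available 12.2 atm, so H2 is limiting.
P(Cl2) remaining = 12.2 − (1/1) × 6.89 = 5.310 atm
P(gaseous products) = (2)/1 × 6.89 = 13.78 atm
P_total at 144 °C = 5.310 + 13.78 = 19.09 atm
Scaling to 584 K: P = 19.09 × 584/417.15 = 26.73 atm

26.7 atm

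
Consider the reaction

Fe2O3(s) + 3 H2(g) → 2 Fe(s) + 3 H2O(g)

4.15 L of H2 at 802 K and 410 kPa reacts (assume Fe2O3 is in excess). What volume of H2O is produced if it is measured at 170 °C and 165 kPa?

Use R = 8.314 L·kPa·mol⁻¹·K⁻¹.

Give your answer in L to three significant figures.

5.70 L

n(H2) = PV/RT = (410 × 4.15) / (8.314 × 802) = 0.2552 mol
n(H2O) = (3/3) × 0.2552 = 0.2552 mol
V = nRT/P = 0.2552 × 8.314 × 443.15 / 165 = 5.698 L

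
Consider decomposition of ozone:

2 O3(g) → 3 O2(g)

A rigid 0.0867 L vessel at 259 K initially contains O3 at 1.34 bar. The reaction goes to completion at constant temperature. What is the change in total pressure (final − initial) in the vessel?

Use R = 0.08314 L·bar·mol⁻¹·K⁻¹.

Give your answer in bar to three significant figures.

0.670 bar

Rigid vessel, constant T ⇒ P scales with total gas moles (2 → 3).
P_final = (3/2) × 1.34 = 2.010 bar; ΔP = 2.010 − 1.34 = 0.6700 bar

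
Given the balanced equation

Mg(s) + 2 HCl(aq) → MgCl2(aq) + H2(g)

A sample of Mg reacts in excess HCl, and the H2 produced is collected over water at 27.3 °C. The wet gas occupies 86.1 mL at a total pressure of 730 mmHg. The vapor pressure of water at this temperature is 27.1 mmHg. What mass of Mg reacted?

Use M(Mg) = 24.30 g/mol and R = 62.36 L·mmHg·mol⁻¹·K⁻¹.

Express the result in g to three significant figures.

0.0785 g

P(H2) = 730 − 27.1 = 702.9 mmHg
n(H2) = PV/RT = (702.9 × 0.08610) / (62.36 × 300.45) = 0.003230 mol
n(Mg) = (1/1) × 0.003230 = 0.003230 mol
m(Mg) = 0.003230 × 24.30 = 0.07849 g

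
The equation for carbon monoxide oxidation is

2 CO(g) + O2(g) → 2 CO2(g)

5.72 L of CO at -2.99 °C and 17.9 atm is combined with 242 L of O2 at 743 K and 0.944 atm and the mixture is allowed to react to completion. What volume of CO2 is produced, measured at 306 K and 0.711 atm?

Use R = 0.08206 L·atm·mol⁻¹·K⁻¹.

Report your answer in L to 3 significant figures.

n(CO) = PV/RT = (17.9 × 5.72) / (0.08206 × 270.16) = 4.618 mol
n(O2) = PV/RT = (0.944 × 242) / (0.08206 × 743) = 3.747 mol
For 4.618 mol CO, stoichiometry requires (1/2) × 4.618 = 2.309 mol O2; 3.747 mol is available, so CO is limiting.
n(CO2) = (2/2) × 4.618 = 4.618 mol
V(CO2) = nRT/P = 4.618 × 0.08206 × 306 / 0.711 = 163.1 L

163 L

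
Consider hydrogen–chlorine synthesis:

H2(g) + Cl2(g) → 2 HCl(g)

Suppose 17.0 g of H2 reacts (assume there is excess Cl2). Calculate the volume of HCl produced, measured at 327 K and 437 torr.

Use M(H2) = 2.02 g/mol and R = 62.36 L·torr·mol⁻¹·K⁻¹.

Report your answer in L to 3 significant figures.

n(H2) = 17.00 / 2.02 = 8.416 mol
n(HCl) = (2/1) × 8.416 = 16.83 mol
V = nRT/P = 16.83 × 62.36 × 327 / 437 = 785.3 L

785 L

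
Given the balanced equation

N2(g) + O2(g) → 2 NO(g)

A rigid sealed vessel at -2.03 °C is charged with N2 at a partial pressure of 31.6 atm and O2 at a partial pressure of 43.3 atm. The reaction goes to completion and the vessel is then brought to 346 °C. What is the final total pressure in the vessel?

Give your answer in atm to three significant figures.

Because the vessel is rigid and T is held at -2.03 °C, work the stoichiometry in partial pressures (P_i = n_iRT/V).
P(O2) required for 31.6 atm of N2 = (1/1) × 31.6 = 31.60 atm; available 43.3 atm, so N2 is limiting.
P(O2) remaining = 43.3 − (1/1) × 31.6 = 11.70 atm
P(gaseous products) = (2)/1 × 31.6 = 63.20 atm
P_total at -2.03 °C = 11.70 + 63.20 = 74.90 atm
Scaling to 346 °C: P = 74.90 × 619.15/271.12 = 171.0 atm

171 atm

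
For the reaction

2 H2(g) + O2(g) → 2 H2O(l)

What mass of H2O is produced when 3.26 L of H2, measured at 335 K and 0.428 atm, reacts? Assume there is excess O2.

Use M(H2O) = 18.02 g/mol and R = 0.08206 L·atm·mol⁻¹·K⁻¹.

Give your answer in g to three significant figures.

0.915 g

n(H2) = PV/RT = (0.428 × 3.26) / (0.08206 × 335) = 0.05076 mol
n(H2O) = (2/2) × 0.05076 = 0.05076 mol
m(H2O) = 0.05076 × 18.02 = 0.9147 g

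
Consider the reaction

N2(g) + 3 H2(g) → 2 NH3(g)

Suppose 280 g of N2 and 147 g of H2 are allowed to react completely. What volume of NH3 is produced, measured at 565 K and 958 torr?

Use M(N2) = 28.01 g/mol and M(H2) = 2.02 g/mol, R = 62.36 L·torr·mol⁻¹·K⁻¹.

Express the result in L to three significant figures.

n(N2) = 280 / 28.01 = 9.996 mol
n(H2) = 147 / 2.02 = 72.77 mol
For 9.996 mol N2, stoichiometry requires (3/1) × 9.996 = 29.99 mol H2; 72.77 mol is available, so N2 is limiting.
n(NH3) = (2/1) × 9.996 = 19.99 mol
V(NH3) = nRT/P = 19.99 × 62.36 × 565 / 958 = 735.2 L

735 L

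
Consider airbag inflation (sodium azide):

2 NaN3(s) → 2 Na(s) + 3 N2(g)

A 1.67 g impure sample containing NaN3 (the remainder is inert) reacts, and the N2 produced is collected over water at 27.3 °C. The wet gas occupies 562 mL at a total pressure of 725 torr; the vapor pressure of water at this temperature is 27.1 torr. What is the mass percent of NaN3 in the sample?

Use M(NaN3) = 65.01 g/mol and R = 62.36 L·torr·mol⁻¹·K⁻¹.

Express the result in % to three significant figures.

54.3 %

P(N2) = 725 − 27.1 = 697.9 torr
n(N2) = PV/RT = (697.9 × 0.5620) / (62.36 × 300.45) = 0.02093 mol
n(NaN3) = (2/3) × 0.02093 = 0.01395 mol
m(NaN3) = 0.01395 × 65.01 = 0.9069 g
%NaN3 = 0.9069 / 1.67 × 100 = 54.31%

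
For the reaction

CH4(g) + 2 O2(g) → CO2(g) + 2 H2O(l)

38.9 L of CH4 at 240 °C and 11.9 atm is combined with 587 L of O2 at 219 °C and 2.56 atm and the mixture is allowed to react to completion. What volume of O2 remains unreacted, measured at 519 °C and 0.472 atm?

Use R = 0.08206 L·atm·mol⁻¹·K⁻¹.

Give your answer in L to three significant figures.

2100 L

n(CH4) = PV/RT = (11.9 × 38.9) / (0.08206 × 513.15) = 10.99 mol
n(O2) = PV/RT = (2.56 × 587) / (0.08206 × 492.15) = 37.21 mol
For 10.99 mol CH4, stoichiometry requires (2/1) × 10.99 = 21.98 mol O2; 37.21 mol is available, so CH4 is limiting.
n(O2) consumed = (2/1) × 10.99 = 21.98 mol; remaining = 37.21 − 21.98 = 15.23 mol
V(O2) = nRT/P = 15.23 × 0.08206 × 792.15 / 0.472 = 2097 L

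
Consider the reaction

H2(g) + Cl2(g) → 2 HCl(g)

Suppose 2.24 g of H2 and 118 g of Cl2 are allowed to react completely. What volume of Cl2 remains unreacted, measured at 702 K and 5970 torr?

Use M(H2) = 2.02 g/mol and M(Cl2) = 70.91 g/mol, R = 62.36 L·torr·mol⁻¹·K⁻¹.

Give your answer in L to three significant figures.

n(H2) = 2.24 / 2.02 = 1.109 mol
n(Cl2) = 118 / 70.91 = 1.664 mol
For 1.109 mol H2, stoichiometry requires (1/1) × 1.109 = 1.109 mol Cl2; 1.664 mol is available, so H2 is limiting.
n(Cl2) consumed = (1/1) × 1.109 = 1.109 mol; remaining = 1.664 − 1.109 = 0.5550 mol
V(Cl2) = nRT/P = 0.5550 × 62.36 × 702 / 5970 = 4.070 L

4.07 L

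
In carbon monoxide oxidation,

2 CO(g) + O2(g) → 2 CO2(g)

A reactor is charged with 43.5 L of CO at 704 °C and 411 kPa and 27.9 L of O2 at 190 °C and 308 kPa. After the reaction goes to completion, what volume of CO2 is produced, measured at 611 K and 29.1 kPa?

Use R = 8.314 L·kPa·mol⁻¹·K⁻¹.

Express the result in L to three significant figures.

384 L

n(CO) = PV/RT = (411 × 43.5) / (8.314 × 977.15) = 2.201 mol
n(O2) = PV/RT = (308 × 27.9) / (8.314 × 463.15) = 2.232 mol
For 2.201 mol CO, stoichiometry requires (1/2) × 2.201 = 1.101 mol O2; 2.232 mol is available, so CO is limiting.
n(CO2) = (2/2) × 2.201 = 2.201 mol
V(CO2) = nRT/P = 2.201 × 8.314 × 611 / 29.1 = 384.2 L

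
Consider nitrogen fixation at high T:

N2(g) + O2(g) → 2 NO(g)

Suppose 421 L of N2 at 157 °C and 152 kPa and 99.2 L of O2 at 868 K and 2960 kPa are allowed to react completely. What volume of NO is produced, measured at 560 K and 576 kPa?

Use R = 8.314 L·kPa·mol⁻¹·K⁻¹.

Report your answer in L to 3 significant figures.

289 L

n(N2) = PV/RT = (152 × 421) / (8.314 × 430.15) = 17.89 mol
n(O2) = PV/RT = (2960 × 99.2) / (8.314 × 868) = 40.69 mol
For 17.89 mol N2, stoichiometry requires (1/1) × 17.89 = 17.89 mol O2; 40.69 mol is available, so N2 is limiting.
n(NO) = (2/1) × 17.89 = 35.78 mol
V(NO) = nRT/P = 35.78 × 8.314 × 560 / 576 = 289.2 L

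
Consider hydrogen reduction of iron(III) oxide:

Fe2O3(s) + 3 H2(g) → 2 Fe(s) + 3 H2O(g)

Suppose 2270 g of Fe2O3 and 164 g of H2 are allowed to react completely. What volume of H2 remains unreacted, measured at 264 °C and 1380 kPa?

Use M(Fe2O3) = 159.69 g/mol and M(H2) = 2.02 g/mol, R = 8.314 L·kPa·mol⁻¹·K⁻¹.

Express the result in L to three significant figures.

125 L

n(Fe2O3) = 2270 / 159.69 = 14.22 mol
n(H2) = 164 / 2.02 = 81.19 mol
For 14.22 mol Fe2O3, stoichiometry requires (3/1) × 14.22 = 42.66 mol H2; 81.19 mol is available, so Fe2O3 is limiting.
n(H2) consumed = (3/1) × 14.22 = 42.66 mol; remaining = 81.19 − 42.66 = 38.53 mol
V(H2) = nRT/P = 38.53 × 8.314 × 537.15 / 1380 = 124.7 L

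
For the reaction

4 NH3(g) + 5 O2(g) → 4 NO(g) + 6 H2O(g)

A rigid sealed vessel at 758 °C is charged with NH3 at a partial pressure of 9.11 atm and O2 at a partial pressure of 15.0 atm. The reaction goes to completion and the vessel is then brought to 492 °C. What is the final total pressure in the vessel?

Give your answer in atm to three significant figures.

19.6 atm

With V and T fixed, P_i ∝ n_i, so the mole ratios apply directly to partial pressures at 758 °C.
P(O2) required for 9.11 atm of NH3 = (5/4) × 9.11 = 11.39 atm; available 15.0 atm, so NH3 is limiting.
P(O2) remaining = 15.0 − (5/4) × 9.11 = 3.613 atm
P(gaseous products) = (4+6)/4 × 9.11 = 22.77 atm
P_total at 758 °C = 3.613 + 22.77 = 26.38 atm
Scaling to 492 °C: P = 26.38 × 765.15/1031.15 = 19.57 atm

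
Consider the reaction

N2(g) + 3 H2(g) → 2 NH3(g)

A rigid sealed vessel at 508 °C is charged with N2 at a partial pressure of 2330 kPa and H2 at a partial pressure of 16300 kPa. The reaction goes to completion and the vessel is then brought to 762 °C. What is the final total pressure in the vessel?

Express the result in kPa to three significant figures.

At constant V, partial pressures at 508 °C are proportional to moles, so apply stoichiometry directly to pressures.
P(H2) required for 2330 kPa of N2 = (3/1) × 2330 = 6990 kPa; available 16300 kPa, so N2 is limiting.
P(H2) remaining = 16300 − (3/1) × 2330 = 9310 kPa
P(gaseous products) = (2)/1 × 2330 = 4660 kPa
P_total at 508 °C = 9310 + 4660 = 13970 kPa
Scaling to 762 °C: P = 13970 × 1035.15/781.15 = 18510 kPa

18500 kPa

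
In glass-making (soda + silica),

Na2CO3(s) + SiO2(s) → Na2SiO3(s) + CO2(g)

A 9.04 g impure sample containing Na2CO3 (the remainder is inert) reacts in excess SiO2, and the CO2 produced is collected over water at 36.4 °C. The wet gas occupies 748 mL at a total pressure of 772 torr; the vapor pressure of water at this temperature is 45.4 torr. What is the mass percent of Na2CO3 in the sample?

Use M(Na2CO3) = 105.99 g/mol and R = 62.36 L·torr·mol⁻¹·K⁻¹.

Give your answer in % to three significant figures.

P(CO2) = 772 − 45.4 = 726.6 torr
n(CO2) = PV/RT = (726.6 × 0.7480) / (62.36 × 309.55) = 0.02816 mol
n(Na2CO3) = (1/1) × 0.02816 = 0.02816 mol
m(Na2CO3) = 0.02816 × 105.99 = 2.985 g
%Na2CO3 = 2.985 / 9.04 × 100 = 33.02%

33.0 %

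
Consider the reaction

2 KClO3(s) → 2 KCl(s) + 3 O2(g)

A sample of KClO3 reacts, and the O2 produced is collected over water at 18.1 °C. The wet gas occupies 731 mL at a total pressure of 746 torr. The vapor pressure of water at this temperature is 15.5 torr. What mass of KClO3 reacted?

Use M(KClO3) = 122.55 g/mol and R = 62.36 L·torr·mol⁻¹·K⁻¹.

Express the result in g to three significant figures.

P(O2) = 746 − 15.5 = 730.5 torr
n(O2) = PV/RT = (730.5 × 0.7310) / (62.36 × 291.25) = 0.02940 mol
n(KClO3) = (2/3) × 0.02940 = 0.01960 mol
m(KClO3) = 0.01960 × 122.55 = 2.402 g

2.40 g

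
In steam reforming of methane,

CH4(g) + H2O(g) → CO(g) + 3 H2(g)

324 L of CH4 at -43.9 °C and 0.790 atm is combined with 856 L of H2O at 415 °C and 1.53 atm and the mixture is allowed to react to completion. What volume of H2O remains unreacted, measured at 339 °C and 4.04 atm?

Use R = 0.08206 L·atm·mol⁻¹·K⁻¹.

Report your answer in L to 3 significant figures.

n(CH4) = PV/RT = (0.790 × 324) / (0.08206 × 229.25) = 13.61 mol
n(H2O) = PV/RT = (1.53 × 856) / (0.08206 × 688.15) = 23.19 mol
For 13.61 mol CH4, stoichiometry requires (1/1) × 13.61 = 13.61 mol H2O; 23.19 mol is available, so CH4 is limiting.
n(H2O) consumed = (1/1) × 13.61 = 13.61 mol; remaining = 23.19 − 13.61 = 9.580 mol
V(H2O) = nRT/P = 9.580 × 0.08206 × 612.15 / 4.04 = 119.1 L

119 L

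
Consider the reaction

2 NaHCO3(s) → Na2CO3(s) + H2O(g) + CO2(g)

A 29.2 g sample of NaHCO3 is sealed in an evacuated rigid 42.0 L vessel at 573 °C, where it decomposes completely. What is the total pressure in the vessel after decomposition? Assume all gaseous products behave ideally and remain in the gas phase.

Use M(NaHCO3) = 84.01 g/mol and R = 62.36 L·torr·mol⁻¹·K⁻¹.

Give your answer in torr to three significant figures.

n(NaHCO3) = 29.2 / 84.01 = 0.3476 mol
n(gas produced) = (2/2) × 0.3476 = 0.3476 mol
P = nRT/V = 0.3476 × 62.36 × 846.15 / 42.0 = 436.7 torr

437 torr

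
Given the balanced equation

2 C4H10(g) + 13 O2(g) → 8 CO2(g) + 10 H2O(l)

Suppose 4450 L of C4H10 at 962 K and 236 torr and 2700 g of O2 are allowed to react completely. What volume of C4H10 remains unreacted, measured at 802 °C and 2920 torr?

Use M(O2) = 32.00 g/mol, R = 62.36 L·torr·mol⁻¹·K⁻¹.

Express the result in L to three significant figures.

n(C4H10) = PV/RT = (236 × 4450) / (62.36 × 962) = 17.51 mol
n(O2) = 2700 / 32.00 = 84.38 mol
For 17.51 mol C4H10, stoichiometry requires (13/2) × 17.51 = 113.8 mol O2; 84.38 mol is available, so O2 is limiting.
n(C4H10) consumed = (2/13) × 84.38 = 12.98 mol; remaining = 17.51 − 12.98 = 4.530 mol
V(C4H10) = nRT/P = 4.530 × 62.36 × 1075.15 / 2920 = 104.0 L

104 L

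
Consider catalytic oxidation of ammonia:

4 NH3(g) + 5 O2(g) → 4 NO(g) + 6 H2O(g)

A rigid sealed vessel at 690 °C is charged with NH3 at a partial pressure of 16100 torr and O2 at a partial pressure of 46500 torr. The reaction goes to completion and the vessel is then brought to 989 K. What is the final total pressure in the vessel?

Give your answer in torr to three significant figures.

68400 torr

At constant V, partial pressures at 690 °C are proportional to moles, so apply stoichiometry directly to pressures.
P(O2) required for 16100 torr of NH3 = (5/4) × 16100 = 20120 torr; available 46500 torr, so NH3 is limiting.
P(O2) remaining = 46500 − (5/4) × 16100 = 26380 torr
P(gaseous products) = (4+6)/4 × 16100 = 40250 torr
P_total at 690 °C = 26380 + 40250 = 66630 torr
Scaling to 989 K: P = 66630 × 989/963.15 = 68420 torr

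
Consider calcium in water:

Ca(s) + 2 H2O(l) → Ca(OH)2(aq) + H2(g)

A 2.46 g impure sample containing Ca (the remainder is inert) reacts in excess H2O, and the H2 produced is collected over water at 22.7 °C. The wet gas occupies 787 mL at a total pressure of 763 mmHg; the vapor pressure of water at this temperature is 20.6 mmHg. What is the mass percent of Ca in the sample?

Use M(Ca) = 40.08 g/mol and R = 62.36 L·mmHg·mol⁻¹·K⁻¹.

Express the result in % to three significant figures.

51.6 %

P(H2) = 763 − 20.6 = 742.4 mmHg
n(H2) = PV/RT = (742.4 × 0.7870) / (62.36 × 295.85) = 0.03167 mol
n(Ca) = (1/1) × 0.03167 = 0.03167 mol
m(Ca) = 0.03167 × 40.08 = 1.269 g
%Ca = 1.269 / 2.46 × 100 = 51.59%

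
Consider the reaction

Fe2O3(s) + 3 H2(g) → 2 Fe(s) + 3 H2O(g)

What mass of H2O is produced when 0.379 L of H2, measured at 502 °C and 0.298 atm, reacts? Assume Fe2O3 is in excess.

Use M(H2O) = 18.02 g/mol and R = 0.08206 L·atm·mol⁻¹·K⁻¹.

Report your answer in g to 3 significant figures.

0.0320 g

n(H2) = PV/RT = (0.298 × 0.379) / (0.08206 × 775.15) = 0.001776 mol
n(H2O) = (3/3) × 0.001776 = 0.001776 mol
m(H2O) = 0.001776 × 18.02 = 0.03200 g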